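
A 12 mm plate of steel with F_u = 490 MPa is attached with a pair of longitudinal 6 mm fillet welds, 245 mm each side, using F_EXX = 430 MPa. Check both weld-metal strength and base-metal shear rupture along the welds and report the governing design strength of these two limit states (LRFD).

φR_n ≈ 402 kN (weld metal governs)

t_e = 0.707 × 6 = 4.242 mm; L = 490 mm.
Weld metal: φR_n = 0.75 × 0.6 × 430 × 4.242 × 490 × 10⁻³ = 402.2 kN.
Base metal (shear rupture): φR_n = 0.75 × 0.6 × 490 × 12 × 490 × 10⁻³ = 1297 kN.
Governing: weld metal.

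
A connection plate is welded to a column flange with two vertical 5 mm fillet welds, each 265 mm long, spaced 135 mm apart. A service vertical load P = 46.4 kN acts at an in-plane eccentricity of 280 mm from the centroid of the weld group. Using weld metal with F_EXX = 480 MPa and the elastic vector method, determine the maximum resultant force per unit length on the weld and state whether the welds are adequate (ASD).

f_max ≈ 398 N/mm; adequate

Total weld length L_w = 530 mm. Treat welds as unit-width lines.
Polar moment about centroid: J = 2[d³/12 + d(b/2)²] = 2[265³/12 + 265×67.5²] = 5516000 mm³.
Direct shear f_v = P/L_w = 46.4×10³ / 530 = 87.55 N/mm (vertical).
Torsion M = P·e = 46.4×10³ × 280 = 12992000 N·mm.
Critical point at (x, y) = (67.5, 132.5) from centroid. f_tx = M·y/J = 312.1 N/mm; f_ty = M·x/J = 159 N/mm.
Resultant f_max = √[f_tx² + (f_v + f_ty)²] = √[312.1² + (87.55 + 159)²] = 397.7 N/mm.
Capacity per unit length: r_n/Ω = (1/2.0) × 0.6 × 480 × (0.707 × 5) = 509 N/mm.
397.7 ≤ 509 → adequate.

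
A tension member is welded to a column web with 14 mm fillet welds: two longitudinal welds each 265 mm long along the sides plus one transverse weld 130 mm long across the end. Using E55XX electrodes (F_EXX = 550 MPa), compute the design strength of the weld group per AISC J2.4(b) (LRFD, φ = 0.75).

t_e = 0.707 × 14 = 9.898 mm.
R_nwl = 0.6 × 550 × 9.898 × 530 × 10⁻³ = 1731 kN (longitudinal, 2 welds).
R_nwt = 0.6 × 550 × 9.898 × 130 × 10⁻³ = 424.6 kN (transverse, base value).
(i) R_nwl + R_nwt = 2156 kN; (ii) 0.85 R_nwl + 1.5 R_nwt = 2108 kN.
R_n = max = 2156 kN [governs: (i)]; φR_n = 1617 kN.

φR_n ≈ 1620 kN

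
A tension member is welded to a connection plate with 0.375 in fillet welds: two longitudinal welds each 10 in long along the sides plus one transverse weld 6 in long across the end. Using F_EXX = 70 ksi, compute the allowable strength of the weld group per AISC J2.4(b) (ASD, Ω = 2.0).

R_n/Ω ≈ 145 kips

t_e = 0.707 × 0.375 = 0.2651 in.
R_nwl = 0.6 × 70 × 0.2651 × 20 = 222.7 kips (longitudinal, 2 welds).
R_nwt = 0.6 × 70 × 0.2651 × 6 = 66.81 kips (transverse, base value).
(i) R_nwl + R_nwt = 289.5 kips; (ii) 0.85 R_nwl + 1.5 R_nwt = 289.5 kips.
R_n = max = 289.5 kips [governs: (ii)]; R_n/Ω = 144.8 kips.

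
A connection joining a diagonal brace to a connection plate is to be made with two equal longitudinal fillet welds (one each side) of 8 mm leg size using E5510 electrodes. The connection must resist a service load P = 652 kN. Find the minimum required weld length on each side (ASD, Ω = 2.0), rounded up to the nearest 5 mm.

E55XX → F_EXX = 550 MPa.
Throat t_e = 0.707 × 8 = 5.656 mm.
r_n/Ω = (0.6 × 550 × 5.656) / 2.0 = 933.2 N/mm = 0.9332 kN/mm.
L_req = P / (r_n/Ω) = 652 / 0.9332 = 698.6 mm total.
Per side: 698.6 / 2 = 349.3 mm.
Round up → use L = 350 mm on each side.

L = 350 mm on each side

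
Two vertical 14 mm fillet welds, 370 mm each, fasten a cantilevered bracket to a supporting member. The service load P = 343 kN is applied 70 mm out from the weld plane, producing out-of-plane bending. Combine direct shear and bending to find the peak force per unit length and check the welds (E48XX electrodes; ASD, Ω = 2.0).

f_max ≈ 701 N/mm; adequate

E48XX → F_EXX = 480 MPa.
L_w = 2 × 370 = 740 mm; section modulus (unit throat) S = 2 × L²/6 = 45630 mm².
Direct shear f_v = P/L_w = 343×10³/740 = 463.5 N/mm.
Moment M = P × e = 343×10³ × 70 = 24010000 N·mm; bending f_b = M/S = 526.2 N/mm.
f_max = √(f_v² + f_b²) = √(463.5² + 526.2²) = 701.2 N/mm.
r_n/Ω = (1/2.0) × 0.6 × 480 × (0.707 × 14) = 1425 N/mm → adequate.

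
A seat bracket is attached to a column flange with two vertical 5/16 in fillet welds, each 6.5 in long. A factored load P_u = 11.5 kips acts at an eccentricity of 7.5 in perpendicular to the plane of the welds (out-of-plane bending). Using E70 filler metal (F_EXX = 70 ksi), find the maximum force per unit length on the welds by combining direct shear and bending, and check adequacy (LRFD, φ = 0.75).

f_max ≈ 6.19 kip/in; adequate

L_w = 2 × 6.5 = 13 in; section modulus (unit throat) S = 2 × L²/6 = 14.08 in².
Direct shear f_v = P/L_w = 11.5/13 = 0.8846 kip/in.
Moment M = P × e = 11.5 × 7.5 = 86.25 kip·in; bending f_b = M/S = 6.124 kip/in.
f_max = √(f_v² + f_b²) = √(0.8846² + 6.124²) = 6.188 kip/in.
φr_n = 0.75 × 0.6 × 70 × (0.707 × 0.3125) = 6.96 kip/in → adequate.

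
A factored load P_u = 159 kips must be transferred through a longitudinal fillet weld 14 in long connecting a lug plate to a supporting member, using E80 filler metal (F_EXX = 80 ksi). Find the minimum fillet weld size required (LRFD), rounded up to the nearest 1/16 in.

Total weld length L = 14 in.
Required throat t_e = P_u / (φ × 0.6 F_EXX × L) = 159 / (0.75 × 0.6 × 80 × 14) = 0.3155 in.
Required leg w = t_e / 0.707 = 0.4462 in → use 1/2 in.

w = 1/2 in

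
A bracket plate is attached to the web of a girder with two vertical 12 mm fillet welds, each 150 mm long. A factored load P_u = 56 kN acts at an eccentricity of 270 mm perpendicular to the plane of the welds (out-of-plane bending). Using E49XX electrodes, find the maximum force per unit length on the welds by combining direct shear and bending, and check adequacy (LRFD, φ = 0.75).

E49XX → F_EXX = 490 MPa.
L_w = 2 × 150 = 300 mm; section modulus (unit throat) S = 2 × L²/6 = 7500 mm².
Direct shear f_v = P/L_w = 56×10³/300 = 186.7 N/mm.
Moment M = P × e = 56×10³ × 270 = 15120000 N·mm; bending f_b = M/S = 2016 N/mm.
f_max = √(f_v² + f_b²) = √(186.7² + 2016²) = 2025 N/mm.
φr_n = 0.75 × 0.6 × 490 × (0.707 × 12) = 1871 N/mm → NOT adequate.

f_max ≈ 2020 N/mm; NOT adequate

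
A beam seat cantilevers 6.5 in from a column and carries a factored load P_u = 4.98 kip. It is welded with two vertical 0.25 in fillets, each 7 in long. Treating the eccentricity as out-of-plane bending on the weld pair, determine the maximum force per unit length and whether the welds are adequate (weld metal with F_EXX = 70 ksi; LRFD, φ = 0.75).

f_max ≈ 2.01 kip/in; adequate

L_w = 2 × 7 = 14 in; section modulus (unit throat) S = 2 × L²/6 = 16.33 in².
Direct shear f_v = P/L_w = 4.98/14 = 0.3557 kip/in.
Moment M = P × e = 4.98 × 6.5 = 32.37 kip·in; bending f_b = M/S = 1.982 kip/in.
f_max = √(f_v² + f_b²) = √(0.3557² + 1.982²) = 2.014 kip/in.
φr_n = 0.75 × 0.6 × 70 × (0.707 × 0.25) = 5.568 kip/in → adequate.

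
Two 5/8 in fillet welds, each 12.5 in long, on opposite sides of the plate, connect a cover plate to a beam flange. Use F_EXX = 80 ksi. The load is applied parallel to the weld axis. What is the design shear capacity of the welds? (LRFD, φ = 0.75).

φR_n ≈ 398 kip

Effective throat t_e = 0.707 × 0.625 = 0.4419 in.
Total length L = 25 in; A_we = 0.4419 × 25 = 11.05 in².
F_nw = 0.6 F_EXX = 0.6 × 80 = 48 ksi.
φR_n = 0.75 × 48 × 11.05 = 397.7 kip.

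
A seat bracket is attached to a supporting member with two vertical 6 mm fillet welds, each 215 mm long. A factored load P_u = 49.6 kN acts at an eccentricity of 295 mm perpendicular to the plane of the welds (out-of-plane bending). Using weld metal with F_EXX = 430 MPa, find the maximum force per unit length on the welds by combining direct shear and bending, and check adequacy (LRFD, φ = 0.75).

L_w = 2 × 215 = 430 mm; section modulus (unit throat) S = 2 × L²/6 = 15410 mm².
Direct shear f_v = P/L_w = 49.6×10³/430 = 115.3 N/mm.
Moment M = P × e = 49.6×10³ × 295 = 14632000 N·mm; bending f_b = M/S = 949.6 N/mm.
f_max = √(f_v² + f_b²) = √(115.3² + 949.6²) = 956.6 N/mm.
φr_n = 0.75 × 0.6 × 430 × (0.707 × 6) = 820.8 N/mm → NOT adequate.

f_max ≈ 957 N/mm; NOT adequate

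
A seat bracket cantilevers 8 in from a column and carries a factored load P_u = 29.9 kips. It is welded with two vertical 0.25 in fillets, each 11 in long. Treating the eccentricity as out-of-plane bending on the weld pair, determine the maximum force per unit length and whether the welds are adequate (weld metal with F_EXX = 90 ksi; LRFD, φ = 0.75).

f_max ≈ 6.08 kip/in; adequate

L_w = 2 × 11 = 22 in; section modulus (unit throat) S = 2 × L²/6 = 40.33 in².
Direct shear f_v = P/L_w = 29.9/22 = 1.359 kip/in.
Moment M = P × e = 29.9 × 8 = 239.2 kip·in; bending f_b = M/S = 5.931 kip/in.
f_max = √(f_v² + f_b²) = √(1.359² + 5.931²) = 6.084 kip/in.
φr_n = 0.75 × 0.6 × 90 × (0.707 × 0.25) = 7.158 kip/in → adequate.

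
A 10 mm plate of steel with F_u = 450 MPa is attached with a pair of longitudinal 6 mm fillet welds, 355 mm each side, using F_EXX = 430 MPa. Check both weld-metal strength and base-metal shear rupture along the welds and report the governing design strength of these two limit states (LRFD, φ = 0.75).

t_e = 0.707 × 6 = 4.242 mm; L = 710 mm.
Weld metal: φR_n = 0.75 × 0.6 × 430 × 4.242 × 710 × 10⁻³ = 582.8 kN.
Base metal (shear rupture): φR_n = 0.75 × 0.6 × 450 × 10 × 710 × 10⁻³ = 1438 kN.
Governing: weld metal.

φR_n ≈ 583 kN (weld metal governs)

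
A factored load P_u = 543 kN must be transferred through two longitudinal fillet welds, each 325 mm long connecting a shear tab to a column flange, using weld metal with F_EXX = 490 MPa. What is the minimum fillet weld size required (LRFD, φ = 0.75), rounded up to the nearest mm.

Total weld length L = 650 mm.
Required throat t_e = P_u / (φ × 0.6 F_EXX × L) = 543 / (0.75 × 0.6 × 490 × 650 × 10⁻³) = 3.789 mm.
Required leg w = t_e / 0.707 = 5.359 mm → use 6 mm.

w = 6 mm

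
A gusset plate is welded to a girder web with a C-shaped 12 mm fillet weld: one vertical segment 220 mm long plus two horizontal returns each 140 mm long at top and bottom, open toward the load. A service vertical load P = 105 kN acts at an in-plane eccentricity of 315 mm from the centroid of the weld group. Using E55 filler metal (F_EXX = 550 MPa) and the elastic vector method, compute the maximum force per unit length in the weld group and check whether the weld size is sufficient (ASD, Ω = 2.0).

Total weld length L_w = 500 mm. Treat welds as unit-width lines.
Centroid: x̄ = 2×140×70 / 500 = 39.2 mm from the vertical weld.
Polar moment about centroid: J = I_x + I_y = [220³/12 + 2×140×110²] + [220×39.2² + 2(140³/12 + 140×30.8²)] = 5336000 mm³.
Direct shear f_v = P/L_w = 105×10³ / 500 = 210 N/mm (vertical).
Torsion M = P·e = 105×10³ × 315 = 33075000 N·mm.
Critical point at (x, y) = (100.8, 110) from centroid. f_tx = M·y/J = 681.8 N/mm; f_ty = M·x/J = 624.8 N/mm.
Resultant f_max = √[f_tx² + (f_v + f_ty)²] = √[681.8² + (210 + 624.8)²] = 1078 N/mm.
Capacity per unit length: r_n/Ω = (1/2.0) × 0.6 × 550 × (0.707 × 12) = 1400 N/mm.
1078 ≤ 1400 → adequate.

f_max ≈ 1080 N/mm; adequate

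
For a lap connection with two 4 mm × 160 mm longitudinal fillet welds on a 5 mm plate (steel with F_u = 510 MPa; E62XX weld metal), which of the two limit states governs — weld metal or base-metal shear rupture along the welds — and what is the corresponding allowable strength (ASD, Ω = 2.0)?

E62XX → F_EXX = 620 MPa.
t_e = 0.707 × 4 = 2.828 mm; L = 320 mm.
Weld metal: R_n/Ω = (1/2.0) × 0.6 × 620 × 2.828 × 320 × 10⁻³ = 168.3 kN.
Base metal (shear rupture): R_n/Ω = (1/2.0) × 0.6 × 510 × 5 × 320 × 10⁻³ = 244.8 kN.
Governing: weld metal.

R_n/Ω ≈ 168 kN (weld metal governs)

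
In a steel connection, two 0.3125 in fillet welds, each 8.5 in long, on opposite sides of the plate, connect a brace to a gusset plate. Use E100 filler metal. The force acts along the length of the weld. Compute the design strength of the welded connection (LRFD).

E100XX → F_EXX = 100 ksi.
Effective throat t_e = 0.707 × 0.3125 = 0.2209 in.
Total length L = 17 in; A_we = 0.2209 × 17 = 3.756 in².
F_nw = 0.6 F_EXX = 0.6 × 100 = 60 ksi.
φR_n = 0.75 × 60 × 3.756 = 169 kip.

φR_n ≈ 169 kip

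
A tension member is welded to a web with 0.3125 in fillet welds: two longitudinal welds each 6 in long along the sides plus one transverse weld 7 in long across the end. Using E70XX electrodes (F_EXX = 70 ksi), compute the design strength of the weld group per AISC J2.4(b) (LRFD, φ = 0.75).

t_e = 0.707 × 0.3125 = 0.2209 in.
R_nwl = 0.6 × 70 × 0.2209 × 12 = 111.4 kip (longitudinal, 2 welds).
R_nwt = 0.6 × 70 × 0.2209 × 7 = 64.96 kip (transverse, base value).
(i) R_nwl + R_nwt = 176.3 kip; (ii) 0.85 R_nwl + 1.5 R_nwt = 192.1 kip.
R_n = max = 192.1 kip [governs: (ii)]; φR_n = 144.1 kip.

φR_n ≈ 144 kip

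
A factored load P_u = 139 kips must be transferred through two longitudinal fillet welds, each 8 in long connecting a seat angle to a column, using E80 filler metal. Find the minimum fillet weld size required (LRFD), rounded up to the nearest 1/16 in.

E80XX → F_EXX = 80 ksi.
Total weld length L = 16 in.
Required throat t_e = P_u / (φ × 0.6 F_EXX × L) = 139 / (0.75 × 0.6 × 80 × 16) = 0.2413 in.
Required leg w = t_e / 0.707 = 0.3413 in → use 3/8 in.

w = 3/8 in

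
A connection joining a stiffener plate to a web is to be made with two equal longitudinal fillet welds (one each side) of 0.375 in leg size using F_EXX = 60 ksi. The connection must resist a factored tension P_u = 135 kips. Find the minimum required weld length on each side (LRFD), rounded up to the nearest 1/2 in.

Throat t_e = 0.707 × 0.375 = 0.2651 in.
φr_n = 0.75 × 0.6 × 60 × 0.2651 = 7.158 kips/in.
L_req = P_u / φr_n = 135 / 7.158 = 18.86 in total.
Per side: 18.86 / 2 = 9.43 in.
Round up → use L = 9.5 in on each side.

L = 9.5 in on each side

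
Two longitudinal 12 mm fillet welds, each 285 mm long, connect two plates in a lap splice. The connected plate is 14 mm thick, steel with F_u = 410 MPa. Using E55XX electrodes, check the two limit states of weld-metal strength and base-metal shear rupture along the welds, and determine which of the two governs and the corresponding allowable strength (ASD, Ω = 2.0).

R_n/Ω ≈ 798 kN (weld metal governs)

E55XX → F_EXX = 550 MPa.
t_e = 0.707 × 12 = 8.484 mm; L = 570 mm.
Weld metal: R_n/Ω = (1/2.0) × 0.6 × 550 × 8.484 × 570 × 10⁻³ = 797.9 kN.
Base metal (shear rupture): R_n/Ω = (1/2.0) × 0.6 × 410 × 14 × 570 × 10⁻³ = 981.5 kN.
Governing: weld metal.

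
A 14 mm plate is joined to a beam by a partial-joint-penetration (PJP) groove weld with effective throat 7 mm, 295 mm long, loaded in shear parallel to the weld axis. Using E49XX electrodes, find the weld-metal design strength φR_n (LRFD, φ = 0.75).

φR_n ≈ 455 kN

E49XX → F_EXX = 490 MPa.
Effective throat (given) t_e = 7 mm.
A_we = 7 × 295 = 2065 mm².
F_nw = 0.6 F_EXX = 294 MPa.
φR_n = 0.75 × 294 × 2065 × 10⁻³ = 455.3 kN.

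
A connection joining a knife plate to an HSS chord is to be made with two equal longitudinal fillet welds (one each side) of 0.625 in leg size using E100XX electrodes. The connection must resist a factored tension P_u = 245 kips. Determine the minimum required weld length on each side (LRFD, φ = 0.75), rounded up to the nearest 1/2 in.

E100XX → F_EXX = 100 ksi.
Throat t_e = 0.707 × 0.625 = 0.4419 in.
φr_n = 0.75 × 0.6 × 100 × 0.4419 = 19.88 kips/in.
L_req = P_u / φr_n = 245 / 19.88 = 12.32 in total.
Per side: 12.32 / 2 = 6.161 in.
Round up → use L = 6.5 in on each side.

L = 6.5 in on each side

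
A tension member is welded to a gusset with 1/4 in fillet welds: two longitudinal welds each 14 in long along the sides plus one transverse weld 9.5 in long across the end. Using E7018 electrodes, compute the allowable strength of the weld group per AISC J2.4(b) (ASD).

R_n/Ω ≈ 141 kips

E70XX → F_EXX = 70 ksi.
t_e = 0.707 × 0.25 = 0.1767 in.
R_nwl = 0.6 × 70 × 0.1767 × 28 = 207.9 kips (longitudinal, 2 welds).
R_nwt = 0.6 × 70 × 0.1767 × 9.5 = 70.52 kips (transverse, base value).
(i) R_nwl + R_nwt = 278.4 kips; (ii) 0.85 R_nwl + 1.5 R_nwt = 282.5 kips.
R_n = max = 282.5 kips [governs: (ii)]; R_n/Ω = 141.2 kips.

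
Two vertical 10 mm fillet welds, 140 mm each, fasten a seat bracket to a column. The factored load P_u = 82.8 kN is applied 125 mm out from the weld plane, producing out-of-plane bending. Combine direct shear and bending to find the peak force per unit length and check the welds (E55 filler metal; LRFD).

E55XX → F_EXX = 550 MPa.
L_w = 2 × 140 = 280 mm; section modulus (unit throat) S = 2 × L²/6 = 6533 mm².
Direct shear f_v = P/L_w = 82.8×10³/280 = 295.7 N/mm.
Moment M = P × e = 82.8×10³ × 125 = 10350000 N·mm; bending f_b = M/S = 1584 N/mm.
f_max = √(f_v² + f_b²) = √(295.7² + 1584²) = 1612 N/mm.
φr_n = 0.75 × 0.6 × 550 × (0.707 × 10) = 1750 N/mm → adequate.

f_max ≈ 1610 N/mm; adequate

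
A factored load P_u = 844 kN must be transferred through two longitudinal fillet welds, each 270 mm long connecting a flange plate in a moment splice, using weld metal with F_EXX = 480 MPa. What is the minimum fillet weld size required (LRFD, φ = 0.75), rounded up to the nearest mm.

w = 11 mm

Total weld length L = 540 mm.
Required throat t_e = P_u / (φ × 0.6 F_EXX × L) = 844 / (0.75 × 0.6 × 480 × 540 × 10⁻³) = 7.236 mm.
Required leg w = t_e / 0.707 = 10.23 mm → use 11 mm.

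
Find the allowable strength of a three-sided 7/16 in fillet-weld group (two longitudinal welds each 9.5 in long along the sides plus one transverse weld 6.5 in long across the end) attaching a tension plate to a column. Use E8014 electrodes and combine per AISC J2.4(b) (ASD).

E80XX → F_EXX = 80 ksi.
t_e = 0.707 × 0.4375 = 0.3093 in.
R_nwl = 0.6 × 80 × 0.3093 × 19 = 282.1 kip (longitudinal, 2 welds).
R_nwt = 0.6 × 80 × 0.3093 × 6.5 = 96.51 kip (transverse, base value).
(i) R_nwl + R_nwt = 378.6 kip; (ii) 0.85 R_nwl + 1.5 R_nwt = 384.5 kip.
R_n = max = 384.5 kip [governs: (ii)]; R_n/Ω = 192.3 kip.

R_n/Ω ≈ 192 kip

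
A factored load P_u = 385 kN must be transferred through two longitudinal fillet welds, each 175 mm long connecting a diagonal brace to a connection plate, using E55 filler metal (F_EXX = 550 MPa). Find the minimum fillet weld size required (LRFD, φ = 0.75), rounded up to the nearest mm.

w = 7 mm

Total weld length L = 350 mm.
Required throat t_e = P_u / (φ × 0.6 F_EXX × L) = 385 / (0.75 × 0.6 × 550 × 350 × 10⁻³) = 4.444 mm.
Required leg w = t_e / 0.707 = 6.286 mm → use 7 mm.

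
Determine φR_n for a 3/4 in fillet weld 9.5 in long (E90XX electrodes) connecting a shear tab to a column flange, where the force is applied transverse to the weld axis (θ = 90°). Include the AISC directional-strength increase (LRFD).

E90XX → F_EXX = 90 ksi.
t_e = 0.707 × 0.75 = 0.5302 in; A_we = 0.5302 × 9.5 = 5.037 in².
Directional factor: 1.0 + 0.5 sin^1.5(90°) = 1.5.
F_nw = 0.6 × 90 × 1.5 = 81 ksi.
φR_n = 0.75 × 81 × 5.037 = 306 kips.

φR_n ≈ 306 kips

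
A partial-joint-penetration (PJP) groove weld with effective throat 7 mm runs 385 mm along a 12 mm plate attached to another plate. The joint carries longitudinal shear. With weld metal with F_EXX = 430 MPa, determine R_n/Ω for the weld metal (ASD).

Effective throat (given) t_e = 7 mm.
A_we = 7 × 385 = 2695 mm².
F_nw = 0.6 F_EXX = 258 MPa.
R_n/Ω = (258 × 2695) / 2.0 × 10⁻³ = 347.7 kN.

R_n/Ω ≈ 348 kN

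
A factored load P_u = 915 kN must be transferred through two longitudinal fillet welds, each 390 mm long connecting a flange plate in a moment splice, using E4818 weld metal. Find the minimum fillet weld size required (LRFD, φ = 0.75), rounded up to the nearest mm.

w = 8 mm

E48XX → F_EXX = 480 MPa.
Total weld length L = 780 mm.
Required throat t_e = P_u / (φ × 0.6 F_EXX × L) = 915 / (0.75 × 0.6 × 480 × 780 × 10⁻³) = 5.431 mm.
Required leg w = t_e / 0.707 = 7.682 mm → use 8 mm.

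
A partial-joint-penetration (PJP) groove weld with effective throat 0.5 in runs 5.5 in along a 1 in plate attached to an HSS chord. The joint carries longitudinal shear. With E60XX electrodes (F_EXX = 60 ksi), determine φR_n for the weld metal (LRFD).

φR_n ≈ 74.2 kips

Effective throat (given) t_e = 0.5 in.
A_we = 0.5 × 5.5 = 2.75 in².
F_nw = 0.6 F_EXX = 36 ksi.
φR_n = 0.75 × 36 × 2.75 = 74.25 kips.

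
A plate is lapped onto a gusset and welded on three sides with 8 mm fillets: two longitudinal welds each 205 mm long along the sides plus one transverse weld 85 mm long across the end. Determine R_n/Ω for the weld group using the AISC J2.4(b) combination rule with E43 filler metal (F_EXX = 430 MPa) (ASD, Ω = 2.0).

R_n/Ω ≈ 361 kN

t_e = 0.707 × 8 = 5.656 mm.
R_nwl = 0.6 × 430 × 5.656 × 410 × 10⁻³ = 598.3 kN (longitudinal, 2 welds).
R_nwt = 0.6 × 430 × 5.656 × 85 × 10⁻³ = 124 kN (transverse, base value).
(i) R_nwl + R_nwt = 722.3 kN; (ii) 0.85 R_nwl + 1.5 R_nwt = 694.6 kN.
R_n = max = 722.3 kN [governs: (i)]; R_n/Ω = 361.2 kN.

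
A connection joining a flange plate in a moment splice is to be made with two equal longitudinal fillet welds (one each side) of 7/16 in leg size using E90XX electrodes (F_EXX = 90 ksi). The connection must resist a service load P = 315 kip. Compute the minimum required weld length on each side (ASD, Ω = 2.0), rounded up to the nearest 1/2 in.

Throat t_e = 0.707 × 0.4375 = 0.3093 in.
r_n/Ω = (0.6 × 90 × 0.3093) / 2.0 = 8.351 kip/in.
L_req = P / (r_n/Ω) = 315 / 8.351 = 37.72 in total.
Per side: 37.72 / 2 = 18.86 in.
Round up → use L = 19 in on each side.

L = 19 in on each side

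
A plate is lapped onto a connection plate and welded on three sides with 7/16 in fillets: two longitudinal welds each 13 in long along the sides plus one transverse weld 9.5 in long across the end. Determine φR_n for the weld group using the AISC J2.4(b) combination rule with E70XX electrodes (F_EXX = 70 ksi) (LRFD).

t_e = 0.707 × 0.4375 = 0.3093 in.
R_nwl = 0.6 × 70 × 0.3093 × 26 = 337.8 kip (longitudinal, 2 welds).
R_nwt = 0.6 × 70 × 0.3093 × 9.5 = 123.4 kip (transverse, base value).
(i) R_nwl + R_nwt = 461.2 kip; (ii) 0.85 R_nwl + 1.5 R_nwt = 472.2 kip.
R_n = max = 472.2 kip [governs: (ii)]; φR_n = 354.2 kip.

φR_n ≈ 354 kip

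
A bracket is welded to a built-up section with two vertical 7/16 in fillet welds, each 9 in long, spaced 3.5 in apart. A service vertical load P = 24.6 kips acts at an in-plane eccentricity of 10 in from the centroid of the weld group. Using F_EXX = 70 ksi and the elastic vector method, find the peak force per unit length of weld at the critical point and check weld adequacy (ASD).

Total weld length L_w = 18 in. Treat welds as unit-width lines.
Polar moment about centroid: J = 2[d³/12 + d(b/2)²] = 2[9³/12 + 9×1.75²] = 176.6 in³.
Direct shear f_v = P/L_w = 24.6 / 18 = 1.367 kip/in (vertical).
Torsion M = P·e = 24.6 × 10 = 246 kip·in.
Critical point at (x, y) = (1.75, 4.5) from centroid. f_tx = M·y/J = 6.268 kip/in; f_ty = M·x/J = 2.437 kip/in.
Resultant f_max = √[f_tx² + (f_v + f_ty)²] = √[6.268² + (1.367 + 2.437)²] = 7.332 kip/in.
Capacity per unit length: r_n/Ω = (1/2.0) × 0.6 × 70 × (0.707 × 0.4375) = 6.496 kip/in.
7.332 > 6.496 → NOT adequate.

f_max ≈ 7.33 kip/in; NOT adequate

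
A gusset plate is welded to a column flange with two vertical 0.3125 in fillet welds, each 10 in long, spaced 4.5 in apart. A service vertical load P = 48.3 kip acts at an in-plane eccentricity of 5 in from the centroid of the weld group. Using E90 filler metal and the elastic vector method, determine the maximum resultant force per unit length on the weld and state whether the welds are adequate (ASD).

f_max ≈ 6.33 kip/in; NOT adequate

E90XX → F_EXX = 90 ksi.
Total weld length L_w = 20 in. Treat welds as unit-width lines.
Polar moment about centroid: J = 2[d³/12 + d(b/2)²] = 2[10³/12 + 10×2.25²] = 267.9 in³.
Direct shear f_v = P/L_w = 48.3 / 20 = 2.415 kip/in (vertical).
Torsion M = P·e = 48.3 × 5 = 241.5 kip·in.
Critical point at (x, y) = (2.25, 5) from centroid. f_tx = M·y/J = 4.507 kip/in; f_ty = M·x/J = 2.028 kip/in.
Resultant f_max = √[f_tx² + (f_v + f_ty)²] = √[4.507² + (2.415 + 2.028)²] = 6.329 kip/in.
Capacity per unit length: r_n/Ω = (1/2.0) × 0.6 × 90 × (0.707 × 0.3125) = 5.965 kip/in.
6.329 > 5.965 → NOT adequate.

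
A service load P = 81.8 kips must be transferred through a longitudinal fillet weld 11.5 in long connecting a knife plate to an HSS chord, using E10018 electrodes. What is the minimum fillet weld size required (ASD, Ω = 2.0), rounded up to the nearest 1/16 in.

E100XX → F_EXX = 100 ksi.
Total weld length L = 11.5 in.
Required throat t_e = P × Ω / (0.6 F_EXX × L) = 81.8 × 2.0 / (0.6 × 100 × 11.5) = 0.2371 in.
Required leg w = t_e / 0.707 = 0.3354 in → use 3/8 in.

w = 3/8 in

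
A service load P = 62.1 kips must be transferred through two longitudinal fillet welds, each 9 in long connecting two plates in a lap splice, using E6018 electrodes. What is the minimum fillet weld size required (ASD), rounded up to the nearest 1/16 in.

w = 5/16 in

E60XX → F_EXX = 60 ksi.
Total weld length L = 18 in.
Required throat t_e = P × Ω / (0.6 F_EXX × L) = 62.1 × 2.0 / (0.6 × 60 × 18) = 0.1917 in.
Required leg w = t_e / 0.707 = 0.2711 in → use 5/16 in.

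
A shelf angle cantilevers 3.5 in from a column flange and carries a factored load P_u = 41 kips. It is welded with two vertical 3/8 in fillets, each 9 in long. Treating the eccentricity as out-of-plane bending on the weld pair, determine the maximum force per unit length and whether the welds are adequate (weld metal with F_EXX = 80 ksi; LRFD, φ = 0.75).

f_max ≈ 5.78 kip/in; adequate

L_w = 2 × 9 = 18 in; section modulus (unit throat) S = 2 × L²/6 = 27 in².
Direct shear f_v = P/L_w = 41/18 = 2.278 kip/in.
Moment M = P × e = 41 × 3.5 = 143.5 kip·in; bending f_b = M/S = 5.315 kip/in.
f_max = √(f_v² + f_b²) = √(2.278² + 5.315²) = 5.782 kip/in.
φr_n = 0.75 × 0.6 × 80 × (0.707 × 0.375) = 9.544 kip/in → adequate.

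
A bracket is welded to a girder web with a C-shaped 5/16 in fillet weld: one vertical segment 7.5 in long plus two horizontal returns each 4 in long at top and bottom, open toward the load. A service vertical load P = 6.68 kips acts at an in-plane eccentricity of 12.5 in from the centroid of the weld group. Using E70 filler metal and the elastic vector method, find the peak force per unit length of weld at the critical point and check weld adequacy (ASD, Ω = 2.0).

f_max ≈ 2.59 kip/in; adequate

E70XX → F_EXX = 70 ksi.
Total weld length L_w = 15.5 in. Treat welds as unit-width lines.
Centroid: x̄ = 2×4×2 / 15.5 = 1.032 in from the vertical weld.
Polar moment about centroid: J = I_x + I_y = [7.5³/12 + 2×4×3.75²] + [7.5×1.032² + 2(4³/12 + 4×0.9677²)] = 173.8 in³.
Direct shear f_v = P/L_w = 6.68 / 15.5 = 0.431 kip/in (vertical).
Torsion M = P·e = 6.68 × 12.5 = 83.5 kip·in.
Critical point at (x, y) = (2.968, 3.75) from centroid. f_tx = M·y/J = 1.802 kip/in; f_ty = M·x/J = 1.426 kip/in.
Resultant f_max = √[f_tx² + (f_v + f_ty)²] = √[1.802² + (0.431 + 1.426)²] = 2.587 kip/in.
Capacity per unit length: r_n/Ω = (1/2.0) × 0.6 × 70 × (0.707 × 0.3125) = 4.64 kip/in.
2.587 ≤ 4.64 → adequate.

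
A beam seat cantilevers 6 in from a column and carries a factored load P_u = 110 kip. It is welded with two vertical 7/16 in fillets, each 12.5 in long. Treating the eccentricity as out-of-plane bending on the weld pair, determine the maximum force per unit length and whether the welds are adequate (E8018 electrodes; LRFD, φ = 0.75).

E80XX → F_EXX = 80 ksi.
L_w = 2 × 12.5 = 25 in; section modulus (unit throat) S = 2 × L²/6 = 52.08 in².
Direct shear f_v = P/L_w = 110/25 = 4.4 kip/in.
Moment M = P × e = 110 × 6 = 660 kip·in; bending f_b = M/S = 12.67 kip/in.
f_max = √(f_v² + f_b²) = √(4.4² + 12.67²) = 13.41 kip/in.
φr_n = 0.75 × 0.6 × 80 × (0.707 × 0.4375) = 11.14 kip/in → NOT adequate.

f_max ≈ 13.4 kip/in; NOT adequate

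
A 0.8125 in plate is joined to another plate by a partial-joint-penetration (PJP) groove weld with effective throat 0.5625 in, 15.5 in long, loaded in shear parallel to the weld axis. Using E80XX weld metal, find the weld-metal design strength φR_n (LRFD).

φR_n ≈ 314 kips

E80XX → F_EXX = 80 ksi.
Effective throat (given) t_e = 0.5625 in.
A_we = 0.5625 × 15.5 = 8.719 in².
F_nw = 0.6 F_EXX = 48 ksi.
φR_n = 0.75 × 48 × 8.719 = 313.9 kips.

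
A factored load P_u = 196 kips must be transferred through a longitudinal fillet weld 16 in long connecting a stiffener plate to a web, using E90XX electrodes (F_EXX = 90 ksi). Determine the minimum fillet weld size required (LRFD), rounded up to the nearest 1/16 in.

w = 7/16 in

Total weld length L = 16 in.
Required throat t_e = P_u / (φ × 0.6 F_EXX × L) = 196 / (0.75 × 0.6 × 90 × 16) = 0.3025 in.
Required leg w = t_e / 0.707 = 0.4278 in → use 7/16 in.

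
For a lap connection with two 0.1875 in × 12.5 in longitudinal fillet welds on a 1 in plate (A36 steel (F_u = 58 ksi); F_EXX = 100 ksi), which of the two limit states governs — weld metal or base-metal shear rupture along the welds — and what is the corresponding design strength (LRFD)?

φR_n ≈ 149 kip (weld metal governs)

t_e = 0.707 × 0.1875 = 0.1326 in; L = 25 in.
Weld metal: φR_n = 0.75 × 0.6 × 100 × 0.1326 × 25 = 149.1 kip.
Base metal (shear rupture): φR_n = 0.75 × 0.6 × 58 × 1 × 25 = 652.5 kip.
Governing: weld metal.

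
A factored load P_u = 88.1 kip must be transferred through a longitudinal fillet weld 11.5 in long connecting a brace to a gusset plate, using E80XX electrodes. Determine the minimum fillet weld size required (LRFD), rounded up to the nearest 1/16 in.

w = 5/16 in

E80XX → F_EXX = 80 ksi.
Total weld length L = 11.5 in.
Required throat t_e = P_u / (φ × 0.6 F_EXX × L) = 88.1 / (0.75 × 0.6 × 80 × 11.5) = 0.2128 in.
Required leg w = t_e / 0.707 = 0.301 in → use 5/16 in.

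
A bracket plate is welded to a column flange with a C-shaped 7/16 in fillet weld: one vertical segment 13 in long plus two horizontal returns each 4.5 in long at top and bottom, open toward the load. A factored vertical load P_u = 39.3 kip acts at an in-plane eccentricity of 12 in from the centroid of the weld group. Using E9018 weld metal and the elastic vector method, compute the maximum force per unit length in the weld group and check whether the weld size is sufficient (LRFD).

E90XX → F_EXX = 90 ksi.
Total weld length L_w = 22 in. Treat welds as unit-width lines.
Centroid: x̄ = 2×4.5×2.25 / 22 = 0.9205 in from the vertical weld.
Polar moment about centroid: J = I_x + I_y = [13³/12 + 2×4.5×6.5²] + [13×0.9205² + 2(4.5³/12 + 4.5×1.33²)] = 605.4 in³.
Direct shear f_v = P/L_w = 39.3 / 22 = 1.786 kip/in (vertical).
Torsion M = P·e = 39.3 × 12 = 471.6 kip·in.
Critical point at (x, y) = (3.58, 6.5) from centroid. f_tx = M·y/J = 5.063 kip/in; f_ty = M·x/J = 2.788 kip/in.
Resultant f_max = √[f_tx² + (f_v + f_ty)²] = √[5.063² + (1.786 + 2.788)²] = 6.824 kip/in.
Capacity per unit length: φr_n = 0.75 × 0.6 × 90 × (0.707 × 0.4375) = 12.53 kip/in.
6.824 ≤ 12.53 → adequate.

f_max ≈ 6.82 kip/in; adequate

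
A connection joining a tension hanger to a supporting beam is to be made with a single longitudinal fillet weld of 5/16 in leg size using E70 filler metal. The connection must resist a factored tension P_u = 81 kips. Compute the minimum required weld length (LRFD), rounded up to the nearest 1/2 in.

L = 12 in

E70XX → F_EXX = 70 ksi.
Throat t_e = 0.707 × 0.3125 = 0.2209 in.
φr_n = 0.75 × 0.6 × 70 × 0.2209 = 6.96 kips/in.
L_req = P_u / φr_n = 81 / 6.96 = 11.64 in total.
Round up → use L = 12 in.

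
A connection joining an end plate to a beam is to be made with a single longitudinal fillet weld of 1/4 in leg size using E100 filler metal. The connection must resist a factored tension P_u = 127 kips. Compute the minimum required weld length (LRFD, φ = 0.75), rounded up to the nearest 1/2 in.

L = 16 in

E100XX → F_EXX = 100 ksi.
Throat t_e = 0.707 × 0.25 = 0.1767 in.
φr_n = 0.75 × 0.6 × 100 × 0.1767 = 7.954 kips/in.
L_req = P_u / φr_n = 127 / 7.954 = 15.97 in total.
Round up → use L = 16 in.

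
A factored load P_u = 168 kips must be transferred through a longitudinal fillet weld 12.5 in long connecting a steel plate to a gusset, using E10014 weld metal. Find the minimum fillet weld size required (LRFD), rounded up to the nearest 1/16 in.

E100XX → F_EXX = 100 ksi.
Total weld length L = 12.5 in.
Required throat t_e = P_u / (φ × 0.6 F_EXX × L) = 168 / (0.75 × 0.6 × 100 × 12.5) = 0.2987 in.
Required leg w = t_e / 0.707 = 0.4224 in → use 7/16 in.

w = 7/16 in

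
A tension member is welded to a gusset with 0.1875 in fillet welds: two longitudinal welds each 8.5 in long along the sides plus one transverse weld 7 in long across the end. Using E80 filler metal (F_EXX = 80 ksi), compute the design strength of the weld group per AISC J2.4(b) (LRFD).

φR_n ≈ 119 kip

t_e = 0.707 × 0.1875 = 0.1326 in.
R_nwl = 0.6 × 80 × 0.1326 × 17 = 108.2 kip (longitudinal, 2 welds).
R_nwt = 0.6 × 80 × 0.1326 × 7 = 44.54 kip (transverse, base value).
(i) R_nwl + R_nwt = 152.7 kip; (ii) 0.85 R_nwl + 1.5 R_nwt = 158.8 kip.
R_n = max = 158.8 kip [governs: (ii)]; φR_n = 119.1 kip.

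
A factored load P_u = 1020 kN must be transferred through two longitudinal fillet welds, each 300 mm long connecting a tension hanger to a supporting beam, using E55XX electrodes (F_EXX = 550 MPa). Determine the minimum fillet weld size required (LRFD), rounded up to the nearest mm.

Total weld length L = 600 mm.
Required throat t_e = P_u / (φ × 0.6 F_EXX × L) = 1020 / (0.75 × 0.6 × 550 × 600 × 10⁻³) = 6.869 mm.
Required leg w = t_e / 0.707 = 9.715 mm → use 10 mm.

w = 10 mm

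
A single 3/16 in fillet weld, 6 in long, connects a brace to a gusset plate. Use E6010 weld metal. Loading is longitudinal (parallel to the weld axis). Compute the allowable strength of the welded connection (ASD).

E60XX → F_EXX = 60 ksi.
Effective throat t_e = 0.707 × 0.1875 = 0.1326 in.
Total length L = 6 in; A_we = 0.1326 × 6 = 0.7954 in².
F_nw = 0.6 F_EXX = 0.6 × 60 = 36 ksi.
R_n = 36 × 0.7954 = 28.63 kips; R_n/Ω = 28.63/2.0 = 14.32 kips.

R_n/Ω ≈ 14.3 kips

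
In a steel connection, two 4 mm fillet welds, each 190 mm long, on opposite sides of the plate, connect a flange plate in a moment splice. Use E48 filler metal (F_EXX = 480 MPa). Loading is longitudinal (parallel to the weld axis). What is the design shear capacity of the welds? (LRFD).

φR_n ≈ 232 kN

Effective throat t_e = 0.707 × 4 = 2.828 mm.
Total length L = 380 mm; A_we = 2.828 × 380 = 1075 mm².
F_nw = 0.6 F_EXX = 0.6 × 480 = 288 MPa.
φR_n = 0.75 × 288 × 1075 × 10⁻³ = 232.1 kN.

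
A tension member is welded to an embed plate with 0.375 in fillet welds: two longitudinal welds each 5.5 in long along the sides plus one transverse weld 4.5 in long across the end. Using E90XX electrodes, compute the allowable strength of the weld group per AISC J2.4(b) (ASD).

E90XX → F_EXX = 90 ksi.
t_e = 0.707 × 0.375 = 0.2651 in.
R_nwl = 0.6 × 90 × 0.2651 × 11 = 157.5 kip (longitudinal, 2 welds).
R_nwt = 0.6 × 90 × 0.2651 × 4.5 = 64.43 kip (transverse, base value).
(i) R_nwl + R_nwt = 221.9 kip; (ii) 0.85 R_nwl + 1.5 R_nwt = 230.5 kip.
R_n = max = 230.5 kip [governs: (ii)]; R_n/Ω = 115.2 kip.

R_n/Ω ≈ 115 kip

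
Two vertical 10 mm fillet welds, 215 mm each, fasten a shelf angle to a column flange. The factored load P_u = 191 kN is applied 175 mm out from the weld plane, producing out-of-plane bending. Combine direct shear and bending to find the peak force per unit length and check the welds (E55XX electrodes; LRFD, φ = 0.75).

f_max ≈ 2210 N/mm; NOT adequate

E55XX → F_EXX = 550 MPa.
L_w = 2 × 215 = 430 mm; section modulus (unit throat) S = 2 × L²/6 = 15410 mm².
Direct shear f_v = P/L_w = 191×10³/430 = 444.2 N/mm.
Moment M = P × e = 191×10³ × 175 = 33425000 N·mm; bending f_b = M/S = 2169 N/mm.
f_max = √(f_v² + f_b²) = √(444.2² + 2169²) = 2214 N/mm.
φr_n = 0.75 × 0.6 × 550 × (0.707 × 10) = 1750 N/mm → NOT adequate.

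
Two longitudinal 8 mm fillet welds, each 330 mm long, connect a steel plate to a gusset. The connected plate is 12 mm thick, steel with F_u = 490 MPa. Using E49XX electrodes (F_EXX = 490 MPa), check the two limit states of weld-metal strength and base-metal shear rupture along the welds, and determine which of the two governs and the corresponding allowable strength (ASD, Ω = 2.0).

R_n/Ω ≈ 549 kN (weld metal governs)

t_e = 0.707 × 8 = 5.656 mm; L = 660 mm.
Weld metal: R_n/Ω = (1/2.0) × 0.6 × 490 × 5.656 × 660 × 10⁻³ = 548.7 kN.
Base metal (shear rupture): R_n/Ω = (1/2.0) × 0.6 × 490 × 12 × 660 × 10⁻³ = 1164 kN.
Governing: weld metal.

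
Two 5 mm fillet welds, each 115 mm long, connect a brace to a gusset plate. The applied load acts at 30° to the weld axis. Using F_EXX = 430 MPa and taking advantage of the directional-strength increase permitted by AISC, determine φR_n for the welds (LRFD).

t_e = 0.707 × 5 = 3.535 mm; A_we = 3.535 × 230 = 813 mm².
Directional factor: 1.0 + 0.5 sin^1.5(30°) = 1.177.
F_nw = 0.6 × 430 × 1.177 = 303.6 MPa.
φR_n = 0.75 × 303.6 × 813 × 10⁻³ = 185.1 kN.

φR_n ≈ 185 kN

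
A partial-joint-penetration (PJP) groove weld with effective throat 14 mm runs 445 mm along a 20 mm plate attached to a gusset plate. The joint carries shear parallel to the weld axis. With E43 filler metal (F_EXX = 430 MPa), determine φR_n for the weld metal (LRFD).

Effective throat (given) t_e = 14 mm.
A_we = 14 × 445 = 6230 mm².
F_nw = 0.6 F_EXX = 258 MPa.
φR_n = 0.75 × 258 × 6230 × 10⁻³ = 1206 kN.

φR_n ≈ 1210 kN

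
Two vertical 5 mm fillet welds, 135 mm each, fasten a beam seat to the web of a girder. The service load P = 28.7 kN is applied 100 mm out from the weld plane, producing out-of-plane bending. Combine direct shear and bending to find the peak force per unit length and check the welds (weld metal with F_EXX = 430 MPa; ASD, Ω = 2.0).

L_w = 2 × 135 = 270 mm; section modulus (unit throat) S = 2 × L²/6 = 6075 mm².
Direct shear f_v = P/L_w = 28.7×10³/270 = 106.3 N/mm.
Moment M = P × e = 28.7×10³ × 100 = 2870000 N·mm; bending f_b = M/S = 472.4 N/mm.
f_max = √(f_v² + f_b²) = √(106.3² + 472.4²) = 484.2 N/mm.
r_n/Ω = (1/2.0) × 0.6 × 430 × (0.707 × 5) = 456 N/mm → NOT adequate.

f_max ≈ 484 N/mm; NOT adequate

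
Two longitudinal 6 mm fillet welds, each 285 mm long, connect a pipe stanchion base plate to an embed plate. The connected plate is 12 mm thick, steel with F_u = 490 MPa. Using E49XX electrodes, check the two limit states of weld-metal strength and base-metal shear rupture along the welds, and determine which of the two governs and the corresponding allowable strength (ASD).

E49XX → F_EXX = 490 MPa.
t_e = 0.707 × 6 = 4.242 mm; L = 570 mm.
Weld metal: R_n/Ω = (1/2.0) × 0.6 × 490 × 4.242 × 570 × 10⁻³ = 355.4 kN.
Base metal (shear rupture): R_n/Ω = (1/2.0) × 0.6 × 490 × 12 × 570 × 10⁻³ = 1005 kN.
Governing: weld metal.

R_n/Ω ≈ 355 kN (weld metal governs)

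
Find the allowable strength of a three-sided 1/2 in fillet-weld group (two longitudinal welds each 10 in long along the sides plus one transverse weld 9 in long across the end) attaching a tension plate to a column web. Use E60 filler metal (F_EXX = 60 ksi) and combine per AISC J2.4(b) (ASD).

t_e = 0.707 × 0.5 = 0.3535 in.
R_nwl = 0.6 × 60 × 0.3535 × 20 = 254.5 kip (longitudinal, 2 welds).
R_nwt = 0.6 × 60 × 0.3535 × 9 = 114.5 kip (transverse, base value).
(i) R_nwl + R_nwt = 369.1 kip; (ii) 0.85 R_nwl + 1.5 R_nwt = 388.1 kip.
R_n = max = 388.1 kip [governs: (ii)]; R_n/Ω = 194.1 kip.

R_n/Ω ≈ 194 kip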